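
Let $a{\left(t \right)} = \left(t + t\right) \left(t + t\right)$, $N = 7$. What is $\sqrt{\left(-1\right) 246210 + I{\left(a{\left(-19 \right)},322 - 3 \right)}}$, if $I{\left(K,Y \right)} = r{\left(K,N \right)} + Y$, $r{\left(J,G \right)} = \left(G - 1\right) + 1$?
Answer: $2 i \sqrt{61471} \approx 495.87 i$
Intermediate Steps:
$r{\left(J,G \right)} = G$ ($r{\left(J,G \right)} = \left(-1 + G\right) + 1 = G$)
$a{\left(t \right)} = 4 t^{2}$ ($a{\left(t \right)} = 2 t 2 t = 4 t^{2}$)
$I{\left(K,Y \right)} = 7 + Y$
$\sqrt{\left(-1\right) 246210 + I{\left(a{\left(-19 \right)},322 - 3 \right)}} = \sqrt{\left(-1\right) 246210 + \left(7 + \left(322 - 3\right)\right)} = \sqrt{-246210 + \left(7 + 319\right)} = \sqrt{-246210 + 326} = \sqrt{-245884} = 2 i \sqrt{61471}$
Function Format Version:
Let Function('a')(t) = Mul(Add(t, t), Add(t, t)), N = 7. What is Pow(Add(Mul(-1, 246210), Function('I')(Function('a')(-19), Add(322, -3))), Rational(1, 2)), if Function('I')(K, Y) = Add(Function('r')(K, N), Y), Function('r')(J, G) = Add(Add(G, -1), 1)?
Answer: Mul(2, I, Pow(61471, Rational(1, 2))) ≈ Mul(495.87, I)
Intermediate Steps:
Function('r')(J, G) = G (Function('r')(J, G) = Add(Add(-1, G), 1) = G)
Function('a')(t) = Mul(4, Pow(t, 2)) (Function('a')(t) = Mul(Mul(2, t), Mul(2, t)) = Mul(4, Pow(t, 2)))
Function('I')(K, Y) = Add(7, Y)
Pow(Add(Mul(-1, 246210), Function('I')(Function('a')(-19), Add(322, -3))), Rational(1, 2)) = Pow(Add(Mul(-1, 246210), Add(7, Add(322, -3))), Rational(1, 2)) = Pow(Add(-246210, Add(7, 319)), Rational(1, 2)) = Pow(Add(-246210, 326), Rational(1, 2)) = Pow(-245884, Rational(1, 2)) = Mul(2, I, Pow(61471, Rational(1, 2)))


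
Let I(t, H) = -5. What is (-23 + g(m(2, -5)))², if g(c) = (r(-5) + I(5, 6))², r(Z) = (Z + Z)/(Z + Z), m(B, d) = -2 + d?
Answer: 49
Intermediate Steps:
r(Z) = 1 (r(Z) = (2*Z)/((2*Z)) = (2*Z)*(1/(2*Z)) = 1)
g(c) = 16 (g(c) = (1 - 5)² = (-4)² = 16)
(-23 + g(m(2, -5)))² = (-23 + 16)² = (-7)² = 49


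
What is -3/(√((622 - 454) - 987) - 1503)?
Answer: 501/251092 + I*√91/251092 ≈ 0.0019953 + 3.7992e-5*I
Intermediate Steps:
-3/(√((622 - 454) - 987) - 1503) = -3/(√(168 - 987) - 1503) = -3/(√(-819) - 1503) = -3/(3*I*√91 - 1503) = -3/(-1503 + 3*I*√91)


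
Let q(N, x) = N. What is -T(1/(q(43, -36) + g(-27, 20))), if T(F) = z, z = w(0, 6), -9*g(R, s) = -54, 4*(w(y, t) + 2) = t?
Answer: ½ ≈ 0.50000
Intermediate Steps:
w(y, t) = -2 + t/4
g(R, s) = 6 (g(R, s) = -⅑*(-54) = 6)
z = -½ (z = -2 + (¼)*6 = -2 + 3/2 = -½ ≈ -0.50000)
T(F) = -½
-T(1/(q(43, -36) + g(-27, 20))) = -1*(-½) = ½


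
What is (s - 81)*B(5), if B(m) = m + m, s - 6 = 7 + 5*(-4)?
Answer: -880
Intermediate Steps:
s = -7 (s = 6 + (7 + 5*(-4)) = 6 + (7 - 20) = 6 - 13 = -7)
B(m) = 2*m
(s - 81)*B(5) = (-7 - 81)*(2*5) = -88*10 = -880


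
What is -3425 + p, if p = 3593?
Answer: 168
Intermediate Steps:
-3425 + p = -3425 + 3593 = 168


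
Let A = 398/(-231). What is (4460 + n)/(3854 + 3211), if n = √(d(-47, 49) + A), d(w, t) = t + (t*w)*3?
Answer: 892/1413 + I*√366148398/1632015 ≈ 0.63128 + 0.011725*I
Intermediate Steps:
d(w, t) = t + 3*t*w
A = -398/231 (A = 398*(-1/231) = -398/231 ≈ -1.7229)
n = I*√366148398/231 (n = √(49*(1 + 3*(-47)) - 398/231) = √(49*(1 - 141) - 398/231) = √(49*(-140) - 398/231) = √(-6860 - 398/231) = √(-1585058/231) = I*√366148398/231 ≈ 82.836*I)
(4460 + n)/(3854 + 3211) = (4460 + I*√366148398/231)/(3854 + 3211) = (4460 + I*√366148398/231)/7065 = (4460 + I*√366148398/231)*(1/7065) = 892/1413 + I*√366148398/1632015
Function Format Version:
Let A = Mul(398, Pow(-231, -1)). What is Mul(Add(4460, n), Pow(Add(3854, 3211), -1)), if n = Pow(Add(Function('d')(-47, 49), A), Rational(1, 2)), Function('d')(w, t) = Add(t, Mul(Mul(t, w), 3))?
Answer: Add(Rational(892, 1413), Mul(Rational(1, 1632015), I, Pow(366148398, Rational(1, 2)))) ≈ Add(0.63128, Mul(0.011725, I))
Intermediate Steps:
Function('d')(w, t) = Add(t, Mul(3, t, w))
A = Rational(-398, 231) (A = Mul(398, Rational(-1, 231)) = Rational(-398, 231) ≈ -1.7229)
n = Mul(Rational(1, 231), I, Pow(366148398, Rational(1, 2))) (n = Pow(Add(Mul(49, Add(1, Mul(3, -47))), Rational(-398, 231)), Rational(1, 2)) = Pow(Add(Mul(49, Add(1, -141)), Rational(-398, 231)), Rational(1, 2)) = Pow(Add(Mul(49, -140), Rational(-398, 231)), Rational(1, 2)) = Pow(Add(-6860, Rational(-398, 231)), Rational(1, 2)) = Pow(Rational(-1585058, 231), Rational(1, 2)) = Mul(Rational(1, 231), I, Pow(366148398, Rational(1, 2))) ≈ Mul(82.836, I))
Mul(Add(4460, n), Pow(Add(3854, 3211), -1)) = Mul(Add(4460, Mul(Rational(1, 231), I, Pow(366148398, Rational(1, 2)))), Pow(Add(3854, 3211), -1)) = Mul(Add(4460, Mul(Rational(1, 231), I, Pow(366148398, Rational(1, 2)))), Pow(7065, -1)) = Mul(Add(4460, Mul(Rational(1, 231), I, Pow(366148398, Rational(1, 2)))), Rational(1, 7065)) = Add(Rational(892, 1413), Mul(Rational(1, 1632015), I, Pow(366148398, Rational(1, 2))))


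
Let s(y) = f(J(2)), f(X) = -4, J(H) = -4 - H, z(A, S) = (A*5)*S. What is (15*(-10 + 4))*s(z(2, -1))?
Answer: 360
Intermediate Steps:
z(A, S) = 5*A*S (z(A, S) = (5*A)*S = 5*A*S)
s(y) = -4
(15*(-10 + 4))*s(z(2, -1)) = (15*(-10 + 4))*(-4) = (15*(-6))*(-4) = -90*(-4) = 360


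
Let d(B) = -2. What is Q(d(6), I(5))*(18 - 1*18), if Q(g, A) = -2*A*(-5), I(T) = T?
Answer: 0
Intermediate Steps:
Q(g, A) = 10*A
Q(d(6), I(5))*(18 - 1*18) = (10*5)*(18 - 1*18) = 50*(18 - 18) = 50*0 = 0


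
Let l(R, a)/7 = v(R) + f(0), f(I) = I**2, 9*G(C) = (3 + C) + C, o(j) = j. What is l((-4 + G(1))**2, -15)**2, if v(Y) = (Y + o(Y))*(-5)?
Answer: 4525252900/6561 ≈ 6.8972e+5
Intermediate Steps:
G(C) = 1/3 + 2*C/9 (G(C) = ((3 + C) + C)/9 = (3 + 2*C)/9 = 1/3 + 2*C/9)
v(Y) = -10*Y (v(Y) = (Y + Y)*(-5) = (2*Y)*(-5) = -10*Y)
l(R, a) = -70*R (l(R, a) = 7*(-10*R + 0**2) = 7*(-10*R + 0) = 7*(-10*R) = -70*R)
l((-4 + G(1))**2, -15)**2 = (-70*(-4 + (1/3 + (2/9)*1))**2)**2 = (-70*(-4 + (1/3 + 2/9))**2)**2 = (-70*(-4 + 5/9)**2)**2 = (-70*(-31/9)**2)**2 = (-70*961/81)**2 = (-67270/81)**2 = 4525252900/6561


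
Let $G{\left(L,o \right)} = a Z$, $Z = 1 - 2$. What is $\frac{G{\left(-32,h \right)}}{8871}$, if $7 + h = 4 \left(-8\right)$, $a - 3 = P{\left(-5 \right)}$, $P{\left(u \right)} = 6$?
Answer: $- \frac{3}{2957} \approx -0.0010145$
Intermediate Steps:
$a = 9$ ($a = 3 + 6 = 9$)
$Z = -1$
$h = -39$ ($h = -7 + 4 \left(-8\right) = -7 - 32 = -39$)
$G{\left(L,o \right)} = -9$ ($G{\left(L,o \right)} = 9 \left(-1\right) = -9$)
$\frac{G{\left(-32,h \right)}}{8871} = - \frac{9}{8871} = \left(-9\right) \frac{1}{8871} = - \frac{3}{2957}$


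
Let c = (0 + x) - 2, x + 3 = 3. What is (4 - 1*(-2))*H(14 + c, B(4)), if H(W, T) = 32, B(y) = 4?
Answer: 192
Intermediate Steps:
x = 0 (x = -3 + 3 = 0)
c = -2 (c = (0 + 0) - 2 = 0 - 2 = -2)
(4 - 1*(-2))*H(14 + c, B(4)) = (4 - 1*(-2))*32 = (4 + 2)*32 = 6*32 = 192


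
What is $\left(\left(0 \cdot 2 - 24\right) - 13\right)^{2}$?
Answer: $1369$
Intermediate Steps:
$\left(\left(0 \cdot 2 - 24\right) - 13\right)^{2} = \left(\left(0 - 24\right) - 13\right)^{2} = \left(-24 - 13\right)^{2} = \left(-37\right)^{2} = 1369$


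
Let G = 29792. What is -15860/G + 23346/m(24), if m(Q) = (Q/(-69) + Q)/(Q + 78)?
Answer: 374928941/3724 ≈ 1.0068e+5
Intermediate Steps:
m(Q) = 68*Q/(69*(78 + Q)) (m(Q) = (Q*(-1/69) + Q)/(78 + Q) = (-Q/69 + Q)/(78 + Q) = (68*Q/69)/(78 + Q) = 68*Q/(69*(78 + Q)))
-15860/G + 23346/m(24) = -15860/29792 + 23346/(((68/69)*24/(78 + 24))) = -15860*1/29792 + 23346/(((68/69)*24/102)) = -3965/7448 + 23346/(((68/69)*24*(1/102))) = -3965/7448 + 23346/(16/69) = -3965/7448 + 23346*(69/16) = -3965/7448 + 805437/8 = 374928941/3724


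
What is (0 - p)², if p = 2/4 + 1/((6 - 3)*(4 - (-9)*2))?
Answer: 289/1089 ≈ 0.26538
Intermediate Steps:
p = 17/33 (p = 2*(¼) + 1/(3*(4 - 3*(-6))) = ½ + 1/(3*(4 + 18)) = ½ + (⅓)/22 = ½ + (⅓)*(1/22) = ½ + 1/66 = 17/33 ≈ 0.51515)
(0 - p)² = (0 - 1*17/33)² = (0 - 17/33)² = (-17/33)² = 289/1089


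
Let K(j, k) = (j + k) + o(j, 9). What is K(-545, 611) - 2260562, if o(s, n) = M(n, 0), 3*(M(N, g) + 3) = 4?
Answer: -6781493/3 ≈ -2.2605e+6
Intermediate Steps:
M(N, g) = -5/3 (M(N, g) = -3 + (1/3)*4 = -3 + 4/3 = -5/3)
o(s, n) = -5/3
K(j, k) = -5/3 + j + k (K(j, k) = (j + k) - 5/3 = -5/3 + j + k)
K(-545, 611) - 2260562 = (-5/3 - 545 + 611) - 2260562 = 193/3 - 2260562 = -6781493/3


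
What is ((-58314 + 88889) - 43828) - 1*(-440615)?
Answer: 427362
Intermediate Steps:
((-58314 + 88889) - 43828) - 1*(-440615) = (30575 - 43828) + 440615 = -13253 + 440615 = 427362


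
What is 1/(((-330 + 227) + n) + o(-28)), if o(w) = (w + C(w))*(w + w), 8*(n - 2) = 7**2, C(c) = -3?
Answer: 8/13129 ≈ 0.00060934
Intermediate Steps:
n = 65/8 (n = 2 + (1/8)*7**2 = 2 + (1/8)*49 = 2 + 49/8 = 65/8 ≈ 8.1250)
o(w) = 2*w*(-3 + w) (o(w) = (w - 3)*(w + w) = (-3 + w)*(2*w) = 2*w*(-3 + w))
1/(((-330 + 227) + n) + o(-28)) = 1/(((-330 + 227) + 65/8) + 2*(-28)*(-3 - 28)) = 1/((-103 + 65/8) + 2*(-28)*(-31)) = 1/(-759/8 + 1736) = 1/(13129/8) = 8/13129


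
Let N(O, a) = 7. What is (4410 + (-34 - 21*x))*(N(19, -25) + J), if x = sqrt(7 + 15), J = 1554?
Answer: 6830936 - 32781*sqrt(22) ≈ 6.6772e+6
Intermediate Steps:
x = sqrt(22) ≈ 4.6904
(4410 + (-34 - 21*x))*(N(19, -25) + J) = (4410 + (-34 - 21*sqrt(22)))*(7 + 1554) = (4376 - 21*sqrt(22))*1561 = 6830936 - 32781*sqrt(22)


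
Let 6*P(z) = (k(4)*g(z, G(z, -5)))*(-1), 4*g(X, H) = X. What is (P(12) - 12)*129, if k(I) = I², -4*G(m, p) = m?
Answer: -2580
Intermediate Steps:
G(m, p) = -m/4
g(X, H) = X/4
P(z) = -2*z/3 (P(z) = ((4²*(z/4))*(-1))/6 = ((16*(z/4))*(-1))/6 = ((4*z)*(-1))/6 = (-4*z)/6 = -2*z/3)
(P(12) - 12)*129 = (-⅔*12 - 12)*129 = (-8 - 12)*129 = -20*129 = -2580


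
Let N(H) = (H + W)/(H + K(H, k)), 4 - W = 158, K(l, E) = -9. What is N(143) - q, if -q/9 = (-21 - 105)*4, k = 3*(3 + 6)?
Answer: -607835/134 ≈ -4536.1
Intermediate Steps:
k = 27 (k = 3*9 = 27)
q = 4536 (q = -9*(-21 - 105)*4 = -(-1134)*4 = -9*(-504) = 4536)
W = -154 (W = 4 - 1*158 = 4 - 158 = -154)
N(H) = (-154 + H)/(-9 + H) (N(H) = (H - 154)/(H - 9) = (-154 + H)/(-9 + H))
N(143) - q = (-154 + 143)/(-9 + 143) - 1*4536 = -11/134 - 4536 = -607835/134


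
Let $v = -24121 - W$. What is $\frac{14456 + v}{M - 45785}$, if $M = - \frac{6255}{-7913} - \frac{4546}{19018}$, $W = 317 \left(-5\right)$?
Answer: $\frac{607977313360}{3445037875299} \approx 0.17648$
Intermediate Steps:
$W = -1585$
$v = -22536$ ($v = -24121 - -1585 = -24121 + 1585 = -22536$)
$M = \frac{41492546}{75244717}$ ($M = \left(-6255\right) \left(- \frac{1}{7913}\right) - \frac{2273}{9509} = \frac{6255}{7913} - \frac{2273}{9509} = \frac{41492546}{75244717} \approx 0.55143$)
$\frac{14456 + v}{M - 45785} = \frac{14456 - 22536}{\frac{41492546}{75244717} - 45785} = - \frac{8080}{- \frac{3445037875299}{75244717}} = \left(-8080\right) \left(- \frac{75244717}{3445037875299}\right) = \frac{607977313360}{3445037875299}$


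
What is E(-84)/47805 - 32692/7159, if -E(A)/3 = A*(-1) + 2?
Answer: -521562694/114078665 ≈ -4.5720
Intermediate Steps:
E(A) = -6 + 3*A (E(A) = -3*(A*(-1) + 2) = -3*(-A + 2) = -3*(2 - A) = -6 + 3*A)
E(-84)/47805 - 32692/7159 = (-6 + 3*(-84))/47805 - 32692/7159 = (-6 - 252)*(1/47805) - 32692*1/7159 = -258*1/47805 - 32692/7159 = -86/15935 - 32692/7159 = -521562694/114078665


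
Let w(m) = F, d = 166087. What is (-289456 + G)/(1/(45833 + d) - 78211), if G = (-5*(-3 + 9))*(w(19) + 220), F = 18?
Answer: 62854624320/16574475119 ≈ 3.7923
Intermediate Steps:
w(m) = 18
G = -7140 (G = (-5*(-3 + 9))*(18 + 220) = -5*6*238 = -30*238 = -7140)
(-289456 + G)/(1/(45833 + d) - 78211) = (-289456 - 7140)/(1/(45833 + 166087) - 78211) = -296596/(1/211920 - 78211) = -296596/(-16574475119/211920) = -296596*(-211920/16574475119) = 62854624320/16574475119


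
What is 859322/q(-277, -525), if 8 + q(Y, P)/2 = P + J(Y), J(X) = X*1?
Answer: -429661/810 ≈ -530.45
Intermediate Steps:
J(X) = X
q(Y, P) = -16 + 2*P + 2*Y (q(Y, P) = -16 + 2*(P + Y) = -16 + (2*P + 2*Y) = -16 + 2*P + 2*Y)
859322/q(-277, -525) = 859322/(-16 + 2*(-525) + 2*(-277)) = 859322/(-16 - 1050 - 554) = 859322/(-1620) = 859322*(-1/1620) = -429661/810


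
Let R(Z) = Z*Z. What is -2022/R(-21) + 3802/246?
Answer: 65515/6027 ≈ 10.870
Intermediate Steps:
R(Z) = Z²
-2022/R(-21) + 3802/246 = -2022/((-21)²) + 3802/246 = -2022/441 + 3802*(1/246) = -2022*1/441 + 1901/123 = -674/147 + 1901/123 = 65515/6027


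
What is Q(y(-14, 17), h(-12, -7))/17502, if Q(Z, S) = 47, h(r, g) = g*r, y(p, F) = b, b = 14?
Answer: 47/17502 ≈ 0.0026854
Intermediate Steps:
y(p, F) = 14
Q(y(-14, 17), h(-12, -7))/17502 = 47/17502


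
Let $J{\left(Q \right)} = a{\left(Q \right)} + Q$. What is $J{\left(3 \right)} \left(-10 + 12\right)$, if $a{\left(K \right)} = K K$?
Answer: $24$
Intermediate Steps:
$a{\left(K \right)} = K^{2}$
$J{\left(Q \right)} = Q + Q^{2}$ ($J{\left(Q \right)} = Q^{2} + Q = Q + Q^{2}$)
$J{\left(3 \right)} \left(-10 + 12\right) = 3 \left(1 + 3\right) \left(-10 + 12\right) = 3 \cdot 4 \cdot 2 = 12 \cdot 2 = 24$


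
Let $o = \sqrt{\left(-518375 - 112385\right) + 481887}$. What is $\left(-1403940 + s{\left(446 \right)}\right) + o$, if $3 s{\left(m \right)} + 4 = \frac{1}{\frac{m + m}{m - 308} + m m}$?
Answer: $- \frac{57810022085531}{41176950} + i \sqrt{148873} \approx -1.4039 \cdot 10^{6} + 385.84 i$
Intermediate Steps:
$o = i \sqrt{148873}$ ($o = \sqrt{\left(-518375 - 112385\right) + 481887} = \sqrt{-630760 + 481887} = \sqrt{-148873} = i \sqrt{148873} \approx 385.84 i$)
$s{\left(m \right)} = - \frac{4}{3} + \frac{1}{3 \left(m^{2} + \frac{2 m}{-308 + m}\right)}$ ($s{\left(m \right)} = - \frac{4}{3} + \frac{1}{3 \left(\frac{m + m}{m - 308} + m m\right)} = - \frac{4}{3} + \frac{1}{3 \left(\frac{2 m}{-308 + m} + m^{2}\right)} = - \frac{4}{3} + \frac{1}{3 \left(m^{2} + \frac{2 m}{-308 + m}\right)}$)
$\left(-1403940 + s{\left(446 \right)}\right) + o = \left(-1403940 + \frac{-308 - 3122 - 4 \cdot 446^{3} + 1232 \cdot 446^{2}}{3 \cdot 446 \left(2 + 446^{2} - 137368\right)}\right) + i \sqrt{148873} = \left(-1403940 + \frac{1}{3} \cdot \frac{1}{446} \frac{1}{2 + 198916 - 137368} \left(-308 - 3122 - 354866144 + 1232 \cdot 198916\right)\right) + i \sqrt{148873} = \left(-1403940 + \frac{1}{3} \cdot \frac{1}{446} \cdot \frac{1}{61550} \left(-308 - 3122 - 354866144 + 245064512\right)\right) + i \sqrt{148873} = \left(-1403940 + \frac{1}{3} \cdot \frac{1}{446} \cdot \frac{1}{61550} \left(-109805062\right)\right) + i \sqrt{148873} = \left(-1403940 - \frac{54902531}{41176950}\right) + i \sqrt{148873} = - \frac{57810022085531}{41176950} + i \sqrt{148873}$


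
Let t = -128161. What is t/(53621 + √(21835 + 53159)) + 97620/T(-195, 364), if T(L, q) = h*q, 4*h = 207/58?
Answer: 185625960309529/622516655397 + 128161*√74994/2875136647 ≈ 298.20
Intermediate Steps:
h = 207/232 (h = (207/58)/4 = (207*(1/58))/4 = (¼)*(207/58) = 207/232 ≈ 0.89224)
T(L, q) = 207*q/232
t/(53621 + √(21835 + 53159)) + 97620/T(-195, 364) = -128161/(53621 + √(21835 + 53159)) + 97620/(((207/232)*364)) = -128161/(53621 + √74994) + 97620/(18837/58) = -128161/(53621 + √74994) + 97620*(58/18837) = -128161/(53621 + √74994) + 1887320/6279 = 1887320/6279 - 128161/(53621 + √74994)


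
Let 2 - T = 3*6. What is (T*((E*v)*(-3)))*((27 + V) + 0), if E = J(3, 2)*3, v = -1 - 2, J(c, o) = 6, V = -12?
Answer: -38880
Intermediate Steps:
T = -16 (T = 2 - 3*6 = 2 - 1*18 = 2 - 18 = -16)
v = -3
E = 18 (E = 6*3 = 18)
(T*((E*v)*(-3)))*((27 + V) + 0) = (-16*18*(-3)*(-3))*((27 - 12) + 0) = (-(-864)*(-3))*(15 + 0) = -16*162*15 = -2592*15 = -38880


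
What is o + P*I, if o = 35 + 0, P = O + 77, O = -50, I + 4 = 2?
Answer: -19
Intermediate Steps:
I = -2 (I = -4 + 2 = -2)
P = 27 (P = -50 + 77 = 27)
o = 35
o + P*I = 35 + 27*(-2) = 35 - 54 = -19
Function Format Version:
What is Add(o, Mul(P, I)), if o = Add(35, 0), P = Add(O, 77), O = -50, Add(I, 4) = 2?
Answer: -19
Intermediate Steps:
I = -2 (I = Add(-4, 2) = -2)
P = 27 (P = Add(-50, 77) = 27)
o = 35
Add(o, Mul(P, I)) = Add(35, Mul(27, -2)) = Add(35, -54) = -19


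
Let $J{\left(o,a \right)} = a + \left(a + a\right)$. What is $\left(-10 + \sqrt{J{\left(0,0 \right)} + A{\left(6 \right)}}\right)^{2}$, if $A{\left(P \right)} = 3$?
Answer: $\left(10 - \sqrt{3}\right)^{2} \approx 68.359$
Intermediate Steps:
$J{\left(o,a \right)} = 3 a$ ($J{\left(o,a \right)} = a + 2 a = 3 a$)
$\left(-10 + \sqrt{J{\left(0,0 \right)} + A{\left(6 \right)}}\right)^{2} = \left(-10 + \sqrt{3 \cdot 0 + 3}\right)^{2} = \left(-10 + \sqrt{0 + 3}\right)^{2} = \left(-10 + \sqrt{3}\right)^{2}$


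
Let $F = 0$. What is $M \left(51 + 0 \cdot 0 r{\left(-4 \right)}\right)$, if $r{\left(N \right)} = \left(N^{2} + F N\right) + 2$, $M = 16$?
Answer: $816$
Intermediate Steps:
$r{\left(N \right)} = 2 + N^{2}$ ($r{\left(N \right)} = \left(N^{2} + 0 N\right) + 2 = \left(N^{2} + 0\right) + 2 = N^{2} + 2 = 2 + N^{2}$)
$M \left(51 + 0 \cdot 0 r{\left(-4 \right)}\right) = 16 \left(51 + 0 \cdot 0 \left(2 + \left(-4\right)^{2}\right)\right) = 16 \left(51 + 0 \left(2 + 16\right)\right) = 16 \left(51 + 0 \cdot 18\right) = 16 \left(51 + 0\right) = 16 \cdot 51 = 816$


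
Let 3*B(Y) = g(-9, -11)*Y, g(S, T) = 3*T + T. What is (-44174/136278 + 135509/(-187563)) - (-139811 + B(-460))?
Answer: 566865358628045/4260118419 ≈ 1.3306e+5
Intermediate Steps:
g(S, T) = 4*T
B(Y) = -44*Y/3 (B(Y) = ((4*(-11))*Y)/3 = (-44*Y)/3 = -44*Y/3)
(-44174/136278 + 135509/(-187563)) - (-139811 + B(-460)) = (-44174/136278 + 135509/(-187563)) - (-139811 - 44/3*(-460)) = (-44174*1/136278 + 135509*(-1/187563)) - (-139811 + 20240/3) = (-22087/68139 - 135509/187563) - 1*(-399193/3) = -4458717244/4260118419 + 399193/3 = 566865358628045/4260118419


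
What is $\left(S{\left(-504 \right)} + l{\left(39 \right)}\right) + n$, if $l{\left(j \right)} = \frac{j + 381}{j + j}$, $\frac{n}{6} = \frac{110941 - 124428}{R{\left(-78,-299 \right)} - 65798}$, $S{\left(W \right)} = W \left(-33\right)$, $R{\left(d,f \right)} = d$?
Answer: $\frac{7124554261}{428194} \approx 16639.0$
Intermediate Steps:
$S{\left(W \right)} = - 33 W$
$n = \frac{40461}{32938}$ ($n = 6 \frac{110941 - 124428}{-78 - 65798} = 6 \left(- \frac{13487}{-65876}\right) = 6 \left(\left(-13487\right) \left(- \frac{1}{65876}\right)\right) = 6 \cdot \frac{13487}{65876} = \frac{40461}{32938} \approx 1.2284$)
$l{\left(j \right)} = \frac{381 + j}{2 j}$
$\left(S{\left(-504 \right)} + l{\left(39 \right)}\right) + n = \left(\left(-33\right) \left(-504\right) + \frac{381 + 39}{2 \cdot 39}\right) + \frac{40461}{32938} = \left(16632 + \frac{1}{2} \cdot \frac{1}{39} \cdot 420\right) + \frac{40461}{32938} = \left(16632 + \frac{70}{13}\right) + \frac{40461}{32938} = \frac{216286}{13} + \frac{40461}{32938} = \frac{7124554261}{428194}$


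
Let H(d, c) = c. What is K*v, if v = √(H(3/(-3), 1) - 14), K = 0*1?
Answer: 0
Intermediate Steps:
K = 0
v = I*√13 (v = √(1 - 14) = √(-13) = I*√13 ≈ 3.6056*I)
K*v = 0*(I*√13) = 0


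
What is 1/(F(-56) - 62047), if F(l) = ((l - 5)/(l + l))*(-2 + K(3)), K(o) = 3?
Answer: -112/6949203 ≈ -1.6117e-5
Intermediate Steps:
F(l) = (-5 + l)/(2*l) (F(l) = ((l - 5)/(l + l))*(-2 + 3) = ((-5 + l)/((2*l)))*1 = ((-5 + l)*(1/(2*l)))*1 = ((-5 + l)/(2*l))*1 = (-5 + l)/(2*l))
1/(F(-56) - 62047) = 1/((1/2)*(-5 - 56)/(-56) - 62047) = 1/((1/2)*(-1/56)*(-61) - 62047) = 1/(61/112 - 62047) = 1/(-6949203/112) = -112/6949203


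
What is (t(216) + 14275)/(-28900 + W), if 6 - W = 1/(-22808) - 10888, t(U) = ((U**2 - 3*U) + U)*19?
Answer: -20356847048/410680847 ≈ -49.569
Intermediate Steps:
t(U) = -38*U + 19*U**2 (t(U) = (U**2 - 2*U)*19 = -38*U + 19*U**2)
W = 248470353/22808 (W = 6 - (1/(-22808) - 10888) = 6 - (-1/22808 - 10888) = 6 - 1*(-248333505/22808) = 6 + 248333505/22808 = 248470353/22808 ≈ 10894.)
(t(216) + 14275)/(-28900 + W) = (19*216*(-2 + 216) + 14275)/(-28900 + 248470353/22808) = (19*216*214 + 14275)/(-410680847/22808) = (878256 + 14275)*(-22808/410680847) = 892531*(-22808/410680847) = -20356847048/410680847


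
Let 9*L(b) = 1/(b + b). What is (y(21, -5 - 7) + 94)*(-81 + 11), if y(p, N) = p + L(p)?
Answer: -217355/27 ≈ -8050.2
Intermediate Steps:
L(b) = 1/(18*b) (L(b) = 1/(9*(b + b)) = 1/(9*((2*b))) = (1/(2*b))/9 = 1/(18*b))
y(p, N) = p + 1/(18*p)
(y(21, -5 - 7) + 94)*(-81 + 11) = ((21 + (1/18)/21) + 94)*(-81 + 11) = ((21 + (1/18)*(1/21)) + 94)*(-70) = ((21 + 1/378) + 94)*(-70) = (7939/378 + 94)*(-70) = (43471/378)*(-70) = -217355/27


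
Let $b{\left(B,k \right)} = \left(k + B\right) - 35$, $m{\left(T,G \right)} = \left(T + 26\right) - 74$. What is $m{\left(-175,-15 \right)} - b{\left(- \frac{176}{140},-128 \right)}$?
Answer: $- \frac{2056}{35} \approx -58.743$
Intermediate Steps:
$m{\left(T,G \right)} = -48 + T$ ($m{\left(T,G \right)} = \left(26 + T\right) - 74 = -48 + T$)
$b{\left(B,k \right)} = -35 + B + k$ ($b{\left(B,k \right)} = \left(B + k\right) - 35 = -35 + B + k$)
$m{\left(-175,-15 \right)} - b{\left(- \frac{176}{140},-128 \right)} = \left(-48 - 175\right) - \left(-35 - \frac{176}{140} - 128\right) = -223 - \left(-35 - \frac{44}{35} - 128\right) = -223 - - \frac{5749}{35} = -223 + \frac{5749}{35} = - \frac{2056}{35}$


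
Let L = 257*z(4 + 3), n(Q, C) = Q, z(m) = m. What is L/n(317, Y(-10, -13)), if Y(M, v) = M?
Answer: 1799/317 ≈ 5.6751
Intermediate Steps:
L = 1799 (L = 257*(4 + 3) = 257*7 = 1799)
L/n(317, Y(-10, -13)) = 1799/317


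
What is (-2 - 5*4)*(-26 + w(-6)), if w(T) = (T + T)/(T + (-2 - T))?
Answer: 440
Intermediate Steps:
w(T) = -T (w(T) = (2*T)/(-2) = (2*T)*(-½) = -T)
(-2 - 5*4)*(-26 + w(-6)) = (-2 - 5*4)*(-26 - 1*(-6)) = (-2 - 20)*(-26 + 6) = -22*(-20) = 440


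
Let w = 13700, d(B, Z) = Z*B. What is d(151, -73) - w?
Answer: -24723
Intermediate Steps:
d(B, Z) = B*Z
d(151, -73) - w = 151*(-73) - 1*13700 = -11023 - 13700 = -24723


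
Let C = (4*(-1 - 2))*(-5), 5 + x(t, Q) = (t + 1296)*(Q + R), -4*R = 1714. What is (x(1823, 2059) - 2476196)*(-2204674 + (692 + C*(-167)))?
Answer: -5777058517657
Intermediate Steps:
R = -857/2 (R = -¼*1714 = -857/2 ≈ -428.50)
x(t, Q) = -5 + (1296 + t)*(-857/2 + Q) (x(t, Q) = -5 + (t + 1296)*(Q - 857/2) = -5 + (1296 + t)*(-857/2 + Q))
C = 60 (C = (4*(-3))*(-5) = -12*(-5) = 60)
(x(1823, 2059) - 2476196)*(-2204674 + (692 + C*(-167))) = ((-555341 + 1296*2059 - 857/2*1823 + 2059*1823) - 2476196)*(-2204674 + (692 + 60*(-167))) = ((-555341 + 2668464 - 1562311/2 + 3753557) - 2476196)*(-2204674 + (692 - 10020)) = (10171049/2 - 2476196)*(-2204674 - 9328) = (5218657/2)*(-2214002) = -5777058517657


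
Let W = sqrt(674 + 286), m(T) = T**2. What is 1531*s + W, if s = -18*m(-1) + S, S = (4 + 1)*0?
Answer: -27558 + 8*sqrt(15) ≈ -27527.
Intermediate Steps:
W = 8*sqrt(15) (W = sqrt(960) = 8*sqrt(15) ≈ 30.984)
S = 0 (S = 5*0 = 0)
s = -18 (s = -18*(-1)**2 + 0 = -18*1 + 0 = -18 + 0 = -18)
1531*s + W = 1531*(-18) + 8*sqrt(15) = -27558 + 8*sqrt(15)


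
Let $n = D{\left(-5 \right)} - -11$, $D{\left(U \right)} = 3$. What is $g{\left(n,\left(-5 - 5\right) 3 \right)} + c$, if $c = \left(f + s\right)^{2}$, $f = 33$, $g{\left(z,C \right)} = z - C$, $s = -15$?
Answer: $368$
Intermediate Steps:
$n = 14$ ($n = 3 - -11 = 3 + 11 = 14$)
$c = 324$ ($c = \left(33 - 15\right)^{2} = 18^{2} = 324$)
$g{\left(n,\left(-5 - 5\right) 3 \right)} + c = \left(14 - \left(-5 - 5\right) 3\right) + 324 = \left(14 - \left(-10\right) 3\right) + 324 = \left(14 - -30\right) + 324 = \left(14 + 30\right) + 324 = 44 + 324 = 368$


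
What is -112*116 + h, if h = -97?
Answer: -13089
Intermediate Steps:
-112*116 + h = -112*116 - 97 = -12992 - 97 = -13089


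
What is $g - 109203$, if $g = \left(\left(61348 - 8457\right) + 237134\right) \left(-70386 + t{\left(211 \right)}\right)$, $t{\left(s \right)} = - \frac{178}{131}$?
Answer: $- \frac{2674260584193}{131} \approx -2.0414 \cdot 10^{10}$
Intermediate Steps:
$t{\left(s \right)} = - \frac{178}{131}$ ($t{\left(s \right)} = \left(-178\right) \frac{1}{131} = - \frac{178}{131}$)
$g = - \frac{2674246278600}{131}$ ($g = \left(\left(61348 - 8457\right) + 237134\right) \left(-70386 - \frac{178}{131}\right) = \left(\left(61348 - 8457\right) + 237134\right) \left(- \frac{9220744}{131}\right) = \left(52891 + 237134\right) \left(- \frac{9220744}{131}\right) = 290025 \left(- \frac{9220744}{131}\right) = - \frac{2674246278600}{131} \approx -2.0414 \cdot 10^{10}$)
$g - 109203 = - \frac{2674246278600}{131} - 109203 = - \frac{2674260584193}{131}$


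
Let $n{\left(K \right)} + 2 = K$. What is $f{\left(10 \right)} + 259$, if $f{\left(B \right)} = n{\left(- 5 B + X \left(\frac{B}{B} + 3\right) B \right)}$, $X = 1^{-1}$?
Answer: $247$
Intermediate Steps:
$X = 1$
$n{\left(K \right)} = -2 + K$
$f{\left(B \right)} = -2 - B$ ($f{\left(B \right)} = -2 + \left(- 5 B + 1 \left(\frac{B}{B} + 3\right) B\right) = -2 - \left(5 B - \left(1 + 3\right) B\right) = -2 - \left(5 B - 4 B\right) = -2 + \left(- 5 B + 4 B\right) = -2 - B$)
$f{\left(10 \right)} + 259 = \left(-2 - 10\right) + 259 = -12 + 259 = 247$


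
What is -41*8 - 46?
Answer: -374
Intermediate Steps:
-41*8 - 46 = -328 - 46 = -374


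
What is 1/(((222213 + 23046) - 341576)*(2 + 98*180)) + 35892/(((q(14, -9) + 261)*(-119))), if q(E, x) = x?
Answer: -1694126841291/1415454020162 ≈ -1.1969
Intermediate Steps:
1/(((222213 + 23046) - 341576)*(2 + 98*180)) + 35892/(((q(14, -9) + 261)*(-119))) = 1/(((222213 + 23046) - 341576)*(2 + 98*180)) + 35892/(((-9 + 261)*(-119))) = 1/((245259 - 341576)*(2 + 17640)) + 35892/((252*(-119))) = 1/(-96317*17642) + 35892/(-29988) = -1/96317*1/17642 + 35892*(-1/29988) = -1/1699224514 - 997/833 = -1694126841291/1415454020162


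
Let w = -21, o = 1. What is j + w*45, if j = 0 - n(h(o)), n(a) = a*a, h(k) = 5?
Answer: -970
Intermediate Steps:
n(a) = a²
j = -25 (j = 0 - 1*5² = 0 - 1*25 = 0 - 25 = -25)
j + w*45 = -25 - 21*45 = -25 - 945 = -970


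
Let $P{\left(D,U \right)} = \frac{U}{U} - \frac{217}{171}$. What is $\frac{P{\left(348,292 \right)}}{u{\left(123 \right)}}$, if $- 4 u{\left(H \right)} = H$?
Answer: $\frac{184}{21033} \approx 0.0087482$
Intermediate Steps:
$P{\left(D,U \right)} = - \frac{46}{171}$ ($P{\left(D,U \right)} = 1 - \frac{217}{171} = - \frac{46}{171}$)
$u{\left(H \right)} = - \frac{H}{4}$
$\frac{P{\left(348,292 \right)}}{u{\left(123 \right)}} = - \frac{46}{171 \left(\left(- \frac{1}{4}\right) 123\right)} = - \frac{46}{171 \left(- \frac{123}{4}\right)} = \left(- \frac{46}{171}\right) \left(- \frac{4}{123}\right) = \frac{184}{21033}$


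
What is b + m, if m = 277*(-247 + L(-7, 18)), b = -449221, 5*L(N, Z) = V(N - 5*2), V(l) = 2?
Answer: -2587646/5 ≈ -5.1753e+5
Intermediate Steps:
L(N, Z) = ⅖ (L(N, Z) = (⅕)*2 = ⅖)
m = -341541/5 (m = 277*(-247 + ⅖) = 277*(-1233/5) = -341541/5 ≈ -68308.)
b + m = -449221 - 341541/5 = -2587646/5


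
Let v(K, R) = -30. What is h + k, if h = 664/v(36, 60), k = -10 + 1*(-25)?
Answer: -857/15 ≈ -57.133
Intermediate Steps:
k = -35 (k = -10 - 25 = -35)
h = -332/15 (h = 664/(-30) = 664*(-1/30) = -332/15 ≈ -22.133)
h + k = -332/15 - 35 = -857/15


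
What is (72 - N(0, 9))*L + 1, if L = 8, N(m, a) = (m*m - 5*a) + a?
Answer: 865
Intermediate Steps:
N(m, a) = m**2 - 4*a (N(m, a) = (m**2 - 5*a) + a = m**2 - 4*a)
(72 - N(0, 9))*L + 1 = (72 - (0**2 - 4*9))*8 + 1 = (72 - (0 - 36))*8 + 1 = (72 - 1*(-36))*8 + 1 = (72 + 36)*8 + 1 = 108*8 + 1 = 864 + 1 = 865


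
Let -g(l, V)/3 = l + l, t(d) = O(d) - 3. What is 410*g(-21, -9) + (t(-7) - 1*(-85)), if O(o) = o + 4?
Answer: 51739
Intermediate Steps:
O(o) = 4 + o
t(d) = 1 + d (t(d) = (4 + d) - 3 = 1 + d)
g(l, V) = -6*l (g(l, V) = -3*(l + l) = -6*l)
410*g(-21, -9) + (t(-7) - 1*(-85)) = 410*(-6*(-21)) + ((1 - 7) - 1*(-85)) = 410*126 + (-6 + 85) = 51660 + 79 = 51739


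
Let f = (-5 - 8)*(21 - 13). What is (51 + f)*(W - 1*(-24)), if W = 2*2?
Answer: -1484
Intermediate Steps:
W = 4
f = -104 (f = -13*8 = -104)
(51 + f)*(W - 1*(-24)) = (51 - 104)*(4 - 1*(-24)) = -53*(4 + 24) = -53*28 = -1484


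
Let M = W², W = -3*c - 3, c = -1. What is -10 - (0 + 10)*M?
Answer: -10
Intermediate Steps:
W = 0 (W = -3*(-1) - 3 = 3 - 3 = 0)
M = 0 (M = 0² = 0)
-10 - (0 + 10)*M = -10 - (0 + 10)*0 = -10 - 10*0 = -10 - 1*0 = -10 + 0 = -10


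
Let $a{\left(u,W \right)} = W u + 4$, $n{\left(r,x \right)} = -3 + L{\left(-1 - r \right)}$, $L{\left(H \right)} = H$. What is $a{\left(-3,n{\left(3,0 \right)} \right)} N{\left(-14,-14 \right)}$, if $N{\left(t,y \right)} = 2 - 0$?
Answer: $50$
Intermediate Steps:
$n{\left(r,x \right)} = -4 - r$ ($n{\left(r,x \right)} = -3 - \left(1 + r\right) = -4 - r$)
$N{\left(t,y \right)} = 2$ ($N{\left(t,y \right)} = 2 + 0 = 2$)
$a{\left(u,W \right)} = 4 + W u$
$a{\left(-3,n{\left(3,0 \right)} \right)} N{\left(-14,-14 \right)} = \left(4 + \left(-4 - 3\right) \left(-3\right)\right) 2 = \left(4 - -21\right) 2 = \left(4 + 21\right) 2 = 25 \cdot 2 = 50$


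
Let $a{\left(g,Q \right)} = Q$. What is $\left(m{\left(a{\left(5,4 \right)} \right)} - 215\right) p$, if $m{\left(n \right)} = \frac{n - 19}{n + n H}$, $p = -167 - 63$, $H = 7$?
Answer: $\frac{792925}{16} \approx 49558.0$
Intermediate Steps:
$p = -230$ ($p = -167 - 63 = -230$)
$m{\left(n \right)} = \frac{-19 + n}{8 n}$ ($m{\left(n \right)} = \frac{n - 19}{n + n 7} = \frac{-19 + n}{n + 7 n} = \frac{-19 + n}{8 n}$)
$\left(m{\left(a{\left(5,4 \right)} \right)} - 215\right) p = \left(\frac{-19 + 4}{8 \cdot 4} - 215\right) \left(-230\right) = \left(\frac{1}{8} \cdot \frac{1}{4} \left(-15\right) - 215\right) \left(-230\right) = \left(- \frac{15}{32} - 215\right) \left(-230\right) = \left(- \frac{6895}{32}\right) \left(-230\right) = \frac{792925}{16}$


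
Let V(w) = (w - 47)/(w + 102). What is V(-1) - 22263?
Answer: -2248611/101 ≈ -22263.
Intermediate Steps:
V(w) = (-47 + w)/(102 + w)
V(-1) - 22263 = (-47 - 1)/(102 - 1) - 22263 = -48/101 - 22263 = -2248611/101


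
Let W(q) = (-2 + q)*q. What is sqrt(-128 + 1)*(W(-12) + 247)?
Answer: 415*I*sqrt(127) ≈ 4676.8*I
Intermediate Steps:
W(q) = q*(-2 + q)
sqrt(-128 + 1)*(W(-12) + 247) = sqrt(-128 + 1)*(-12*(-2 - 12) + 247) = sqrt(-127)*(-12*(-14) + 247) = (I*sqrt(127))*(168 + 247) = (I*sqrt(127))*415 = 415*I*sqrt(127)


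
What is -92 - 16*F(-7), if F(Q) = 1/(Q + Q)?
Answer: -636/7 ≈ -90.857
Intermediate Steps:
F(Q) = 1/(2*Q)
-92 - 16*F(-7) = -92 - 8/(-7) = -92 - 8*(-1)/7 = -92 - 16*(-1/14) = -92 + 8/7 = -636/7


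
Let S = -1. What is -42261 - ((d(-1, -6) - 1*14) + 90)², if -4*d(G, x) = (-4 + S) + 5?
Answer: -48037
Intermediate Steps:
d(G, x) = 0 (d(G, x) = -((-4 - 1) + 5)/4 = -(-5 + 5)/4 = -¼*0 = 0)
-42261 - ((d(-1, -6) - 1*14) + 90)² = -42261 - ((0 - 1*14) + 90)² = -42261 - ((0 - 14) + 90)² = -42261 - (-14 + 90)² = -42261 - 1*76² = -42261 - 1*5776 = -42261 - 5776 = -48037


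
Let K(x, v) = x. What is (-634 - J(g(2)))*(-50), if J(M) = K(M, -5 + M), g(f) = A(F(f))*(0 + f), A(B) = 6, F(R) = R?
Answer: 32300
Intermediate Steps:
g(f) = 6*f (g(f) = 6*(0 + f) = 6*f)
J(M) = M
(-634 - J(g(2)))*(-50) = (-634 - 6*2)*(-50) = (-634 - 1*12)*(-50) = (-634 - 12)*(-50) = -646*(-50) = 32300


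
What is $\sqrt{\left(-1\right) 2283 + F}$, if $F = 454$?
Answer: $i \sqrt{1829} \approx 42.767 i$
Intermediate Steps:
$\sqrt{\left(-1\right) 2283 + F} = \sqrt{\left(-1\right) 2283 + 454} = \sqrt{-2283 + 454} = \sqrt{-1829} = i \sqrt{1829}$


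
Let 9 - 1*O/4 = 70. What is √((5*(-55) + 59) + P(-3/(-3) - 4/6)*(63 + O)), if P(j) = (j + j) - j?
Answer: I*√2487/3 ≈ 16.623*I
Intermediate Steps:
P(j) = j (P(j) = 2*j - j = j)
O = -244 (O = 36 - 4*70 = 36 - 280 = -244)
√((5*(-55) + 59) + P(-3/(-3) - 4/6)*(63 + O)) = √((5*(-55) + 59) + (-3/(-3) - 4/6)*(63 - 244)) = √((-275 + 59) + (-3*(-⅓) - 4*⅙)*(-181)) = √(-216 + (1 - ⅔)*(-181)) = √(-216 + (⅓)*(-181)) = √(-216 - 181/3) = √(-829/3) = I*√2487/3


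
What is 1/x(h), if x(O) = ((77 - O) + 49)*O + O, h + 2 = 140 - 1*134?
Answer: 1/492 ≈ 0.0020325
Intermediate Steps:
h = 4 (h = -2 + (140 - 1*134) = -2 + (140 - 134) = -2 + 6 = 4)
x(O) = O + O*(126 - O) (x(O) = (126 - O)*O + O = O*(126 - O) + O = O + O*(126 - O))
1/x(h) = 1/(4*(127 - 1*4)) = 1/(4*(127 - 4)) = 1/(4*123) = 1/492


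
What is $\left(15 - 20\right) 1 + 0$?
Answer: $-5$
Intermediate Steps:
$\left(15 - 20\right) 1 + 0 = \left(-5\right) 1 + 0 = -5 + 0 = -5$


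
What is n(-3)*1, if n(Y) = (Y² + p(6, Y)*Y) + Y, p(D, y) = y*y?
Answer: -21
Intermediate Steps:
p(D, y) = y²
n(Y) = Y + Y² + Y³ (n(Y) = (Y² + Y²*Y) + Y = (Y² + Y³) + Y = Y + Y² + Y³)
n(-3)*1 = -3*(1 - 3 + (-3)²)*1 = -3*(1 - 3 + 9)*1 = -3*7*1 = -21*1 = -21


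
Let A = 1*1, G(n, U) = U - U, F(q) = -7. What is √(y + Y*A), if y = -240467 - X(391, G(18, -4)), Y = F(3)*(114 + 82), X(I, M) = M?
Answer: 39*I*√159 ≈ 491.77*I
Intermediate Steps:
G(n, U) = 0
Y = -1372 (Y = -7*(114 + 82) = -7*196 = -1372)
A = 1
y = -240467 (y = -240467 - 1*0 = -240467 + 0 = -240467)
√(y + Y*A) = √(-240467 - 1372*1) = √(-240467 - 1372) = √(-241839) = 39*I*√159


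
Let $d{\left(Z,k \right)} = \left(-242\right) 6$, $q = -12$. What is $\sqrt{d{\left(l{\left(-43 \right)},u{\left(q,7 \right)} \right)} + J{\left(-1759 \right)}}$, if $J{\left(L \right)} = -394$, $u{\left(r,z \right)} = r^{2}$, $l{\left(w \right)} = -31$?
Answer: $i \sqrt{1846} \approx 42.965 i$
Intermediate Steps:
$d{\left(Z,k \right)} = -1452$
$\sqrt{d{\left(l{\left(-43 \right)},u{\left(q,7 \right)} \right)} + J{\left(-1759 \right)}} = \sqrt{-1452 - 394} = \sqrt{-1846} = i \sqrt{1846}$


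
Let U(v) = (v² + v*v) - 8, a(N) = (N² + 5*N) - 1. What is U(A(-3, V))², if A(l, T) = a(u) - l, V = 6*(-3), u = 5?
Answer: 29160000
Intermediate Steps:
a(N) = -1 + N² + 5*N
V = -18
A(l, T) = 49 - l (A(l, T) = (-1 + 5² + 5*5) - l = (-1 + 25 + 25) - l = 49 - l)
U(v) = -8 + 2*v² (U(v) = (v² + v²) - 8 = 2*v² - 8 = -8 + 2*v²)
U(A(-3, V))² = (-8 + 2*(49 - 1*(-3))²)² = (-8 + 2*(49 + 3)²)² = (-8 + 2*52²)² = (-8 + 2*2704)² = (-8 + 5408)² = 5400² = 29160000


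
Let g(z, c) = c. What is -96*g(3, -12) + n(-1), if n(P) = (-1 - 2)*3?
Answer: 1143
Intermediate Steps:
n(P) = -9 (n(P) = -3*3 = -9)
-96*g(3, -12) + n(-1) = -96*(-12) - 9 = 1152 - 9 = 1143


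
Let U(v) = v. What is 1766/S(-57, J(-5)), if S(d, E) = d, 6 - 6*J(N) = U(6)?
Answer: -1766/57 ≈ -30.982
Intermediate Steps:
J(N) = 0 (J(N) = 1 - 1/6*6 = 1 - 1 = 0)
1766/S(-57, J(-5)) = 1766/(-57) = 1766*(-1/57) = -1766/57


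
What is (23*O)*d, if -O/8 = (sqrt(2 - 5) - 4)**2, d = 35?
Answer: -83720 + 51520*I*sqrt(3) ≈ -83720.0 + 89235.0*I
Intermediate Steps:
O = -8*(-4 + I*sqrt(3))**2 (O = -8*(sqrt(2 - 5) - 4)**2 = -8*(sqrt(-3) - 4)**2 = -8*(I*sqrt(3) - 4)**2 = -8*(-4 + I*sqrt(3))**2 ≈ -104.0 + 110.85*I)
(23*O)*d = (23*(-104 + 64*I*sqrt(3)))*35 = (-2392 + 1472*I*sqrt(3))*35 = -83720 + 51520*I*sqrt(3)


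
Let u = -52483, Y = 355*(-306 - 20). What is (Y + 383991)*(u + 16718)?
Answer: -9594354665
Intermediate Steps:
Y = -115730 (Y = 355*(-326) = -115730)
(Y + 383991)*(u + 16718) = (-115730 + 383991)*(-52483 + 16718) = 268261*(-35765) = -9594354665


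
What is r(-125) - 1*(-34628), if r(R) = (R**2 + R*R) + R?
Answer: 65753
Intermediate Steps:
r(R) = R + 2*R**2 (r(R) = (R**2 + R**2) + R = 2*R**2 + R = R + 2*R**2)
r(-125) - 1*(-34628) = -125*(1 + 2*(-125)) - 1*(-34628) = -125*(1 - 250) + 34628 = -125*(-249) + 34628 = 31125 + 34628 = 65753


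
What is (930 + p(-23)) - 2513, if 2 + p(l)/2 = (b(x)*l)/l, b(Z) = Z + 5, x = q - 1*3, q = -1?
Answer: -1585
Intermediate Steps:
x = -4 (x = -1 - 1*3 = -1 - 3 = -4)
b(Z) = 5 + Z
p(l) = -2 (p(l) = -4 + 2*(((5 - 4)*l)/l) = -4 + 2*((1*l)/l) = -4 + 2*(l/l) = -4 + 2*1 = -4 + 2 = -2)
(930 + p(-23)) - 2513 = (930 - 2) - 2513 = 928 - 2513 = -1585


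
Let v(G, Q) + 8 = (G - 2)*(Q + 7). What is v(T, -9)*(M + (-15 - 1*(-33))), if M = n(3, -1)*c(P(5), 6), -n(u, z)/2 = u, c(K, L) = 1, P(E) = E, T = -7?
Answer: 120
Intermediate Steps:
n(u, z) = -2*u
M = -6 (M = -2*3*1 = -6*1 = -6)
v(G, Q) = -8 + (-2 + G)*(7 + Q) (v(G, Q) = -8 + (G - 2)*(Q + 7) = -8 + (-2 + G)*(7 + Q))
v(T, -9)*(M + (-15 - 1*(-33))) = (-22 - 2*(-9) + 7*(-7) - 7*(-9))*(-6 + (-15 - 1*(-33))) = (-22 + 18 - 49 + 63)*(-6 + (-15 + 33)) = 10*(-6 + 18) = 10*12 = 120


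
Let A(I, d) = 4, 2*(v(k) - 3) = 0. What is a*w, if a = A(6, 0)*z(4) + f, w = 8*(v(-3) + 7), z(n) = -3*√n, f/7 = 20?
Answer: 9280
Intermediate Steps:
f = 140 (f = 7*20 = 140)
v(k) = 3 (v(k) = 3 + (½)*0 = 3 + 0 = 3)
w = 80 (w = 8*(3 + 7) = 8*10 = 80)
a = 116 (a = 4*(-3*√4) + 140 = 4*(-3*2) + 140 = 4*(-6) + 140 = -24 + 140 = 116)
a*w = 116*80 = 9280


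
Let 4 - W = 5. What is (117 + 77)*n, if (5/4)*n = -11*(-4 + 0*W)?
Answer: 34144/5 ≈ 6828.8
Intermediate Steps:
W = -1 (W = 4 - 1*5 = 4 - 5 = -1)
n = 176/5 (n = 4*(-11*(-4 + 0*(-1)))/5 = 4*(-11*(-4 + 0))/5 = 4*(-11*(-4))/5 = (4/5)*44 = 176/5 ≈ 35.200)
(117 + 77)*n = (117 + 77)*(176/5) = 194*(176/5) = 34144/5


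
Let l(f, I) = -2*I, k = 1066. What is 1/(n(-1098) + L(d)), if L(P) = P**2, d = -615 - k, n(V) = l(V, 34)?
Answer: 1/2825693 ≈ 3.5390e-7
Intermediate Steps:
n(V) = -68 (n(V) = -2*34 = -68)
d = -1681 (d = -615 - 1*1066 = -615 - 1066 = -1681)
1/(n(-1098) + L(d)) = 1/(-68 + (-1681)**2) = 1/(-68 + 2825761) = 1/2825693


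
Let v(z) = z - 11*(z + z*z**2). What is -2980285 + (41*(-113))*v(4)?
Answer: 466667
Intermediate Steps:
v(z) = -11*z**3 - 10*z (v(z) = z - 11*(z + z**3) = z + (-11*z - 11*z**3) = -11*z**3 - 10*z)
-2980285 + (41*(-113))*v(4) = -2980285 + (41*(-113))*(-1*4*(10 + 11*4**2)) = -2980285 - (-4633)*4*(10 + 11*16) = -2980285 - (-4633)*4*(10 + 176) = -2980285 - (-4633)*4*186 = -2980285 - 4633*(-744) = -2980285 + 3446952 = 466667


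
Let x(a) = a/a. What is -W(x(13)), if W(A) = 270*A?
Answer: -270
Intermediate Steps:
x(a) = 1
-W(x(13)) = -270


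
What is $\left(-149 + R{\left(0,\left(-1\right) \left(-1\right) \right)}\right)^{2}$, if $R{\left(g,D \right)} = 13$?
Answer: $18496$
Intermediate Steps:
$\left(-149 + R{\left(0,\left(-1\right) \left(-1\right) \right)}\right)^{2} = \left(-149 + 13\right)^{2} = \left(-136\right)^{2} = 18496$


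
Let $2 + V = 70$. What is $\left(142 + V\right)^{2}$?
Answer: $44100$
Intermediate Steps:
$V = 68$ ($V = -2 + 70 = 68$)
$\left(142 + V\right)^{2} = \left(142 + 68\right)^{2} = 210^{2} = 44100$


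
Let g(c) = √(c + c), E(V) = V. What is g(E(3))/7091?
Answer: √6/7091 ≈ 0.00034544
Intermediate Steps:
g(c) = √2*√c (g(c) = √(2*c) = √2*√c)
g(E(3))/7091 = (√2*√3)/7091 = √6*(1/7091) = √6/7091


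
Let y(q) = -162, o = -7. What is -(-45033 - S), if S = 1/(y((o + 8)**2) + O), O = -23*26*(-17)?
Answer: 450510133/10004 ≈ 45033.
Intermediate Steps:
O = 10166 (O = -598*(-17) = 10166)
S = 1/10004 (S = 1/(-162 + 10166) = 1/10004 ≈ 9.9960e-5)
-(-45033 - S) = -(-45033 - 1*1/10004) = -(-45033 - 1/10004) = -1*(-450510133/10004) = 450510133/10004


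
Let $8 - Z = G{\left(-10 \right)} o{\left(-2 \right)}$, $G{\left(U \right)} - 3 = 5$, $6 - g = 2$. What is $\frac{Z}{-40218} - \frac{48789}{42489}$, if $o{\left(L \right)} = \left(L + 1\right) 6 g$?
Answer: $- \frac{109482989}{94934589} \approx -1.1532$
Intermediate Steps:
$g = 4$ ($g = 6 - 2 = 4$)
$G{\left(U \right)} = 8$ ($G{\left(U \right)} = 3 + 5 = 8$)
$o{\left(L \right)} = 24 + 24 L$ ($o{\left(L \right)} = \left(L + 1\right) 6 \cdot 4 = \left(1 + L\right) 6 \cdot 4 = \left(6 + 6 L\right) 4 = 24 + 24 L$)
$Z = 200$ ($Z = 8 - 8 \left(24 + 24 \left(-2\right)\right) = 8 - 8 \left(24 - 48\right) = 8 - 8 \left(-24\right) = 8 - -192 = 8 + 192 = 200$)
$\frac{Z}{-40218} - \frac{48789}{42489} = \frac{200}{-40218} - \frac{48789}{42489} = 200 \left(- \frac{1}{40218}\right) - \frac{5421}{4721} = - \frac{100}{20109} - \frac{5421}{4721} = - \frac{109482989}{94934589}$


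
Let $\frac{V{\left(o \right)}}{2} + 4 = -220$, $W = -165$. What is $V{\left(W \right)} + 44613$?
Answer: $44165$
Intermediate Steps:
$V{\left(o \right)} = -448$ ($V{\left(o \right)} = -8 + 2 \left(-220\right) = -8 - 440 = -448$)
$V{\left(W \right)} + 44613 = -448 + 44613 = 44165$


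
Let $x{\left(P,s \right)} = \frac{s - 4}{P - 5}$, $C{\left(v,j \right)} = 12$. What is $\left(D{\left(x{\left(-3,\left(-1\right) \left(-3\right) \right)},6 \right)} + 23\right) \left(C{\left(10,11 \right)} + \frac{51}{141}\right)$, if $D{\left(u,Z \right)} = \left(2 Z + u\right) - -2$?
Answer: $\frac{172557}{376} \approx 458.93$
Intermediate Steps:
$x{\left(P,s \right)} = \frac{-4 + s}{-5 + P}$
$D{\left(u,Z \right)} = 2 + u + 2 Z$ ($D{\left(u,Z \right)} = \left(u + 2 Z\right) + 2 = 2 + u + 2 Z$)
$\left(D{\left(x{\left(-3,\left(-1\right) \left(-3\right) \right)},6 \right)} + 23\right) \left(C{\left(10,11 \right)} + \frac{51}{141}\right) = \left(\left(2 + \frac{-4 - -3}{-5 - 3} + 2 \cdot 6\right) + 23\right) \left(12 + \frac{51}{141}\right) = \left(\left(2 + \frac{-4 + 3}{-8} + 12\right) + 23\right) \left(12 + 51 \cdot \frac{1}{141}\right) = \left(\left(2 - - \frac{1}{8} + 12\right) + 23\right) \left(12 + \frac{17}{47}\right) = \left(\left(2 + \frac{1}{8} + 12\right) + 23\right) \frac{581}{47} = \left(\frac{113}{8} + 23\right) \frac{581}{47} = \frac{297}{8} \cdot \frac{581}{47} = \frac{172557}{376}$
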